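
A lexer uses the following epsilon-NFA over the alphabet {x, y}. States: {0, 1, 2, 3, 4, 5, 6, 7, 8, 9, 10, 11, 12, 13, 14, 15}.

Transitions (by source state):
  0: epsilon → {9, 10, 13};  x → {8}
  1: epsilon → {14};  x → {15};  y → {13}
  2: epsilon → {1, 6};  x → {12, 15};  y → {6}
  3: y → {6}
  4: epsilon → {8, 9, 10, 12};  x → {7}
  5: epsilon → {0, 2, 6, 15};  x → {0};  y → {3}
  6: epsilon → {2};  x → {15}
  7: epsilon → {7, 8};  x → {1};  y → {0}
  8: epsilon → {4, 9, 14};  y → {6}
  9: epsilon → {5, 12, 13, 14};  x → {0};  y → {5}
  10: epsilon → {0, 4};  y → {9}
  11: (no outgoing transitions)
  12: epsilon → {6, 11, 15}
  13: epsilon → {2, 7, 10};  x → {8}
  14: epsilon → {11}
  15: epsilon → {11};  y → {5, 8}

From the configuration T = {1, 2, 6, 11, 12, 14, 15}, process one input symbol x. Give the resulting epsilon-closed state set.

1 on x → {15}.
2 on x → {12, 15}.
6 on x → {15}.
No x-transition from 11, 12, 14, 15.
Union after reading x: {12, 15}.
Now take the epsilon-closure:
From 12 via epsilon: add 6, 11.
From 6 via epsilon: add 2.
From 2 via epsilon: add 1.
From 1 via epsilon: add 14.
No new states can be added; the closed set is {1, 2, 6, 11, 12, 14, 15}.

{1, 2, 6, 11, 12, 14, 15}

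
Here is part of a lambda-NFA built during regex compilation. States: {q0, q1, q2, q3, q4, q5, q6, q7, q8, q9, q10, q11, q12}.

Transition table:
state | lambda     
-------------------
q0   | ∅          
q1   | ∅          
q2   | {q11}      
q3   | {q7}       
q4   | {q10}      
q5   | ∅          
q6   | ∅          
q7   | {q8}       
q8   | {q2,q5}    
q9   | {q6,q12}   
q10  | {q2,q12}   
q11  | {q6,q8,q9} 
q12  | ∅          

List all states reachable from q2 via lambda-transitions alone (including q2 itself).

{q2, q5, q6, q8, q9, q11, q12}

Start with {q2}.
From q2 via lambda: add q11.
From q11 via lambda: add q6, q8, q9.
From q8 via lambda: add q5.
From q9 via lambda: add q12.
No new states can be added; the closed set is {q2, q5, q6, q8, q9, q11, q12}.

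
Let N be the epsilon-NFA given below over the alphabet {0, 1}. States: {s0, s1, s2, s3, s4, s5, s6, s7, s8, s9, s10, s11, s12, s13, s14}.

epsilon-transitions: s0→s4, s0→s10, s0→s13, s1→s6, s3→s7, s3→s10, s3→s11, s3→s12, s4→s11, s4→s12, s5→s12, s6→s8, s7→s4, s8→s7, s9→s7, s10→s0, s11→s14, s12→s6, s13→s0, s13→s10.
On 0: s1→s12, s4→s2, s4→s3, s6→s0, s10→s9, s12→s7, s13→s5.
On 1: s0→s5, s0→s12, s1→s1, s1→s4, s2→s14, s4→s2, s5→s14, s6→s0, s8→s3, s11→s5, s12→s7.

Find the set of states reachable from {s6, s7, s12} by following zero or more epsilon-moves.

Start with {s6, s7, s12}.
From s6 via epsilon: add s8.
From s7 via epsilon: add s4.
From s4 via epsilon: add s11.
From s11 via epsilon: add s14.
No new states can be added; the closed set is {s4, s6, s7, s8, s11, s12, s14}.

{s4, s6, s7, s8, s11, s12, s14}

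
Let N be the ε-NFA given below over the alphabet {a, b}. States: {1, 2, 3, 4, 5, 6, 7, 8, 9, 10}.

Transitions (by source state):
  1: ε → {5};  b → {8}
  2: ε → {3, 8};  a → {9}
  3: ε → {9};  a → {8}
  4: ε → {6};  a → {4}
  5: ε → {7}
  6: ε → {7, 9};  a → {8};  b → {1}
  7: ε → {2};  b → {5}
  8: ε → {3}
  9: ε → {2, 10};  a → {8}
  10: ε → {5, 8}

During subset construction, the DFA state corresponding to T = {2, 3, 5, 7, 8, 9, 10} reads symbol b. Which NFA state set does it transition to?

{2, 3, 5, 7, 8, 9, 10}

7 on b → {5}.
No b-transition from 2, 3, 5, 8, 9, 10.
Union after reading b: {5}.
Now take the ε-closure:
From 5 via ε: add 7.
From 7 via ε: add 2.
From 2 via ε: add 3, 8.
From 3 via ε: add 9.
From 9 via ε: add 10.
No new states can be added; the closed set is {2, 3, 5, 7, 8, 9, 10}.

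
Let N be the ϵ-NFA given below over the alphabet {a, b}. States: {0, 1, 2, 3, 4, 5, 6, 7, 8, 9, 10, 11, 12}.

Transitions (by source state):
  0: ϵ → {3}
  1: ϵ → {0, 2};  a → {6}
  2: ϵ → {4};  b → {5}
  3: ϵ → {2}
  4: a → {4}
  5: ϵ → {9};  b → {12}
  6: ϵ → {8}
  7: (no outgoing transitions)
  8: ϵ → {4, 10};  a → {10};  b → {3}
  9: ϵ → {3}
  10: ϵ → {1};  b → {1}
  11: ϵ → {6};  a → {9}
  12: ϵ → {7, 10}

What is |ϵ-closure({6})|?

8

Start with {6}.
From 6 via ϵ: add 8.
From 8 via ϵ: add 4, 10.
From 10 via ϵ: add 1.
From 1 via ϵ: add 0, 2.
From 0 via ϵ: add 3.
ϵ-closure = {0, 1, 2, 3, 4, 6, 8, 10}, which has 8 states.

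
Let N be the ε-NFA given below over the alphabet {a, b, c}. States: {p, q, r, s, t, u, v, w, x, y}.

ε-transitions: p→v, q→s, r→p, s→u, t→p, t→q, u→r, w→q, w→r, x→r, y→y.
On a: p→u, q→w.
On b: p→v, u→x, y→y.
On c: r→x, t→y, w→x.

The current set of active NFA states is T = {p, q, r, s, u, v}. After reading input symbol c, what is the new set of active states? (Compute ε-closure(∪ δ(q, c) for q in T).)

r on c → {x}.
No c-transition from p, q, s, u, v.
Union after reading c: {x}.
Now take the ε-closure:
From x via ε: add r.
From r via ε: add p.
From p via ε: add v.
No new states can be added; the closed set is {p, r, v, x}.

{p, r, v, x}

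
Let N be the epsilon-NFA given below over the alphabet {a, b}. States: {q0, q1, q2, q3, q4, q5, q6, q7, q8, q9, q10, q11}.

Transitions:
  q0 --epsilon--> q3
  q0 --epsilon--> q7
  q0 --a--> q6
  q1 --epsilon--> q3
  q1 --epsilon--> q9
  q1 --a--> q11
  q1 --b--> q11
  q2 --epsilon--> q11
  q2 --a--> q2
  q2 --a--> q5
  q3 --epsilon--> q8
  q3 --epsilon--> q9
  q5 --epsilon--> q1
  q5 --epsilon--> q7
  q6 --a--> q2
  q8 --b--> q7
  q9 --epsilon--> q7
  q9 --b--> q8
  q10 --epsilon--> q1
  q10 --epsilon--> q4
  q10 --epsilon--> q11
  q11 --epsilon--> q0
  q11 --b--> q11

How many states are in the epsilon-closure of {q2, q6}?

8

Start with {q2, q6}.
From q2 via epsilon: add q11.
From q11 via epsilon: add q0.
From q0 via epsilon: add q3, q7.
From q3 via epsilon: add q8, q9.
epsilon-closure = {q0, q2, q3, q6, q7, q8, q9, q11}, which has 8 states.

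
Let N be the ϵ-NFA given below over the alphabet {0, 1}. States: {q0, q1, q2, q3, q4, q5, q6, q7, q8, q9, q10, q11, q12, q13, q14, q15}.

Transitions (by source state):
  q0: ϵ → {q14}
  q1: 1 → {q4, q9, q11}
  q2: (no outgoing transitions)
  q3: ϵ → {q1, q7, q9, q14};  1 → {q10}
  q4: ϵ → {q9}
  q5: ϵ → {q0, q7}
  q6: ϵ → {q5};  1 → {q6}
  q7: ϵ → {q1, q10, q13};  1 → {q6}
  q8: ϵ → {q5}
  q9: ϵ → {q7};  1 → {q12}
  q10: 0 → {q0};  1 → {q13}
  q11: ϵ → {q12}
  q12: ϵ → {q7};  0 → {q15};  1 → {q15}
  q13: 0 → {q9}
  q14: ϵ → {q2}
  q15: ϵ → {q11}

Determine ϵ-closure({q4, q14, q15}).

{q1, q2, q4, q7, q9, q10, q11, q12, q13, q14, q15}

Start with {q4, q14, q15}.
From q4 via ϵ: add q9.
From q14 via ϵ: add q2.
From q15 via ϵ: add q11.
From q9 via ϵ: add q7.
From q11 via ϵ: add q12.
From q7 via ϵ: add q1, q10, q13.
No new states can be added; the closed set is {q1, q2, q4, q7, q9, q10, q11, q12, q13, q14, q15}.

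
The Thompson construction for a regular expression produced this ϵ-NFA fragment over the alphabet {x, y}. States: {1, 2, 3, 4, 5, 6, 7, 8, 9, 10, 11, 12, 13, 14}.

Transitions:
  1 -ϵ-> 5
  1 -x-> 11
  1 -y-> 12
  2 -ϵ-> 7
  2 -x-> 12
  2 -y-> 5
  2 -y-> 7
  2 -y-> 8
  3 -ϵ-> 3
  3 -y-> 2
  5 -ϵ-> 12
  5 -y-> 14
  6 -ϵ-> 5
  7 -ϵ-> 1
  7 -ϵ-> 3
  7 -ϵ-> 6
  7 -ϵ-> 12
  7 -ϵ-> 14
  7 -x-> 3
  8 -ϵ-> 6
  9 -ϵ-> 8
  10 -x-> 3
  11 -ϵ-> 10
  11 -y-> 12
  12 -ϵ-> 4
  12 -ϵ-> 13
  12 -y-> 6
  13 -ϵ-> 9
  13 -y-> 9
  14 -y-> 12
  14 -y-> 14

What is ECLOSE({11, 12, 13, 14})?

Start with {11, 12, 13, 14}.
From 11 via ϵ: add 10.
From 12 via ϵ: add 4.
From 13 via ϵ: add 9.
From 9 via ϵ: add 8.
From 8 via ϵ: add 6.
From 6 via ϵ: add 5.
No new states can be added; the closed set is {4, 5, 6, 8, 9, 10, 11, 12, 13, 14}.

{4, 5, 6, 8, 9, 10, 11, 12, 13, 14}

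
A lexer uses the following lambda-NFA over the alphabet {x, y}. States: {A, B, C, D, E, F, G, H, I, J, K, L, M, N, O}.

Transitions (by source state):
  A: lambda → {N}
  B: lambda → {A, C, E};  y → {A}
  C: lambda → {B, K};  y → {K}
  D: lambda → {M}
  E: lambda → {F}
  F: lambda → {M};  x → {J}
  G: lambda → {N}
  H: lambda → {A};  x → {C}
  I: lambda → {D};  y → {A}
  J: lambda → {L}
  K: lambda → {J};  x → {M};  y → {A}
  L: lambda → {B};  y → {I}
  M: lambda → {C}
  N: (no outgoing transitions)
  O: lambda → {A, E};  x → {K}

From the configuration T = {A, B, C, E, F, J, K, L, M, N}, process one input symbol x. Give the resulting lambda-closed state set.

{A, B, C, E, F, J, K, L, M, N}

F on x → {J}.
K on x → {M}.
No x-transition from A, B, C, E, J, L, M, N.
Union after reading x: {J, M}.
Now take the lambda-closure:
From J via lambda: add L.
From M via lambda: add C.
From C via lambda: add B, K.
From B via lambda: add A, E.
From A via lambda: add N.
From E via lambda: add F.
No new states can be added; the closed set is {A, B, C, E, F, J, K, L, M, N}.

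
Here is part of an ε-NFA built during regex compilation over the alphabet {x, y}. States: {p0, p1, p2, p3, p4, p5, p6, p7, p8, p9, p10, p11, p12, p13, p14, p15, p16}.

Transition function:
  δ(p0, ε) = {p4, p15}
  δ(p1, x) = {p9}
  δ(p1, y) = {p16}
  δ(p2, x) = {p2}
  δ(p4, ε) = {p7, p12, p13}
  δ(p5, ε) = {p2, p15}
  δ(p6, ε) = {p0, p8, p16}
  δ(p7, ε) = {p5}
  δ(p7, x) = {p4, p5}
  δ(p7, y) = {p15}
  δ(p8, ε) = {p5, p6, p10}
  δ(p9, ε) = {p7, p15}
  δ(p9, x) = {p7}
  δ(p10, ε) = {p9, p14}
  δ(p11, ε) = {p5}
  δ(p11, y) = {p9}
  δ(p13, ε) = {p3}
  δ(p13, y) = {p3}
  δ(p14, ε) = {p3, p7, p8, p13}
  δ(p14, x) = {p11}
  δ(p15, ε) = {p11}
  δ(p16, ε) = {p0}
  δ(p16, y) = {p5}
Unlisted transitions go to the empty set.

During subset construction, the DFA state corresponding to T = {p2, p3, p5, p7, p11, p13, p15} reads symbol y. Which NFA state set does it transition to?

{p2, p3, p5, p7, p9, p11, p15}

p7 on y → {p15}.
p11 on y → {p9}.
p13 on y → {p3}.
No y-transition from p2, p3, p5, p15.
Union after reading y: {p3, p9, p15}.
Now take the ε-closure:
From p9 via ε: add p7.
From p15 via ε: add p11.
From p7 via ε: add p5.
From p5 via ε: add p2.
No new states can be added; the closed set is {p2, p3, p5, p7, p9, p11, p15}.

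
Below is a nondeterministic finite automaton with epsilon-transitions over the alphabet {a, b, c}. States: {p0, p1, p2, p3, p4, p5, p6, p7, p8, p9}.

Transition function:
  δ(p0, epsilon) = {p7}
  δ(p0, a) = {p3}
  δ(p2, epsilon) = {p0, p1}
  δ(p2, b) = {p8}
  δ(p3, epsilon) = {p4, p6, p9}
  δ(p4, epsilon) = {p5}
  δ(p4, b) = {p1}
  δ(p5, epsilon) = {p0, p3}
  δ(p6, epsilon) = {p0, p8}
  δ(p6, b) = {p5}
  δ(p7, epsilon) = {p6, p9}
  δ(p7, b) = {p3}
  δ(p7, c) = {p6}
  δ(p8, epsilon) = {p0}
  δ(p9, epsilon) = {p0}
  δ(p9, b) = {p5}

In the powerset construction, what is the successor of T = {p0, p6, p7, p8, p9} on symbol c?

p7 on c → {p6}.
No c-transition from p0, p6, p8, p9.
Union after reading c: {p6}.
Now take the epsilon-closure:
From p6 via epsilon: add p0, p8.
From p0 via epsilon: add p7.
From p7 via epsilon: add p9.
No new states can be added; the closed set is {p0, p6, p7, p8, p9}.

{p0, p6, p7, p8, p9}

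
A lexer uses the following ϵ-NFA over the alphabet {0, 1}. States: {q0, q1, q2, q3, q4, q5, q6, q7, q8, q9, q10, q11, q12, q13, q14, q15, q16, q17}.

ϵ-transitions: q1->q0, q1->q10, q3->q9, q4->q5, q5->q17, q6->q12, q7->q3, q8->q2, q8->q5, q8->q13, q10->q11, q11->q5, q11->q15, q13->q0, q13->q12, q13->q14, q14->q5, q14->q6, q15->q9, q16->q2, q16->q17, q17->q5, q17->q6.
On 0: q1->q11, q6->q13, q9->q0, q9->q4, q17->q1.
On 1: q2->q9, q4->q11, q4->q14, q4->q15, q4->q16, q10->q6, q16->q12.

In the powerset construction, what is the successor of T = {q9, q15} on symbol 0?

q9 on 0 → {q0, q4}.
No 0-transition from q15.
Union after reading 0: {q0, q4}.
Now take the ϵ-closure:
From q4 via ϵ: add q5.
From q5 via ϵ: add q17.
From q17 via ϵ: add q6.
From q6 via ϵ: add q12.
No new states can be added; the closed set is {q0, q4, q5, q6, q12, q17}.

{q0, q4, q5, q6, q12, q17}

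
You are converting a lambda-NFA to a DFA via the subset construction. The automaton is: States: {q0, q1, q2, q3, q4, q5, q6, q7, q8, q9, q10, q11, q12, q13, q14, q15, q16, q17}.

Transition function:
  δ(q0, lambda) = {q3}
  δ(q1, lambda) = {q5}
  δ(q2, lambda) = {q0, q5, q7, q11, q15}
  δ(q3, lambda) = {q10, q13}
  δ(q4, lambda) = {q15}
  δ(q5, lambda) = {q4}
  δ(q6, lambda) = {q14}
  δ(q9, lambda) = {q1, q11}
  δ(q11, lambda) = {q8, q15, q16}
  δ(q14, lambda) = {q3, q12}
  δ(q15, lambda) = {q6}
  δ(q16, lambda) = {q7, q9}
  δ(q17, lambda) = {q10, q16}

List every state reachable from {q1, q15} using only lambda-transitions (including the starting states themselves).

Start with {q1, q15}.
From q1 via lambda: add q5.
From q15 via lambda: add q6.
From q5 via lambda: add q4.
From q6 via lambda: add q14.
From q14 via lambda: add q3, q12.
From q3 via lambda: add q10, q13.
No new states can be added; the closed set is {q1, q3, q4, q5, q6, q10, q12, q13, q14, q15}.

{q1, q3, q4, q5, q6, q10, q12, q13, q14, q15}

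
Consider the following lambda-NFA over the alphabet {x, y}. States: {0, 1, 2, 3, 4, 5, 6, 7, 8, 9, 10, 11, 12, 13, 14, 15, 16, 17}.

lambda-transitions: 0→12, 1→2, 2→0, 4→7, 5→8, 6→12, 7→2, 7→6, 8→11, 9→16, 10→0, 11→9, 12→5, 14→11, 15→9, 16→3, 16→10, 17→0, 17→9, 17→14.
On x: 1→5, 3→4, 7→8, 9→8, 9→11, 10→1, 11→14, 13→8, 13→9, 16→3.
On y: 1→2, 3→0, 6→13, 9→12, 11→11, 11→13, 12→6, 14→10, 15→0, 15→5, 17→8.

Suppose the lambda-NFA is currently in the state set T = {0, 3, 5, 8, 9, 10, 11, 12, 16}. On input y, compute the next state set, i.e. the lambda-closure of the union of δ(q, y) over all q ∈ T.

3 on y → {0}.
9 on y → {12}.
11 on y → {11, 13}.
12 on y → {6}.
No y-transition from 0, 5, 8, 10, 16.
Union after reading y: {0, 6, 11, 12, 13}.
Now take the lambda-closure:
From 11 via lambda: add 9.
From 12 via lambda: add 5.
From 5 via lambda: add 8.
From 9 via lambda: add 16.
From 16 via lambda: add 3, 10.
No new states can be added; the closed set is {0, 3, 5, 6, 8, 9, 10, 11, 12, 13, 16}.

{0, 3, 5, 6, 8, 9, 10, 11, 12, 13, 16}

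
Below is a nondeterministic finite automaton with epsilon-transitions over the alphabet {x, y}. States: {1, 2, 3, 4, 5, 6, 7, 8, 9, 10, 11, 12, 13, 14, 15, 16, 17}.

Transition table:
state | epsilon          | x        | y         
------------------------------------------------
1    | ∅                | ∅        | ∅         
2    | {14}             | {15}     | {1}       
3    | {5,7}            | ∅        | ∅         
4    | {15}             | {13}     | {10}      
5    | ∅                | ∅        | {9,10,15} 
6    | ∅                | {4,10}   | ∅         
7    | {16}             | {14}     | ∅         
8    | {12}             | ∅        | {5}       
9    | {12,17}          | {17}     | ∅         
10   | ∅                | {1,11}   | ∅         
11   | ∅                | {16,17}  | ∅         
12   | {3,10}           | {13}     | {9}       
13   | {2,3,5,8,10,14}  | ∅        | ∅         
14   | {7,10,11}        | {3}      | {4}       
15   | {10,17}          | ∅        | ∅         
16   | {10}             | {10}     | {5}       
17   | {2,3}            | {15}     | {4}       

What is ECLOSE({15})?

{2, 3, 5, 7, 10, 11, 14, 15, 16, 17}

Start with {15}.
From 15 via epsilon: add 10, 17.
From 17 via epsilon: add 2, 3.
From 2 via epsilon: add 14.
From 3 via epsilon: add 5, 7.
From 7 via epsilon: add 16.
From 14 via epsilon: add 11.
No new states can be added; the closed set is {2, 3, 5, 7, 10, 11, 14, 15, 16, 17}.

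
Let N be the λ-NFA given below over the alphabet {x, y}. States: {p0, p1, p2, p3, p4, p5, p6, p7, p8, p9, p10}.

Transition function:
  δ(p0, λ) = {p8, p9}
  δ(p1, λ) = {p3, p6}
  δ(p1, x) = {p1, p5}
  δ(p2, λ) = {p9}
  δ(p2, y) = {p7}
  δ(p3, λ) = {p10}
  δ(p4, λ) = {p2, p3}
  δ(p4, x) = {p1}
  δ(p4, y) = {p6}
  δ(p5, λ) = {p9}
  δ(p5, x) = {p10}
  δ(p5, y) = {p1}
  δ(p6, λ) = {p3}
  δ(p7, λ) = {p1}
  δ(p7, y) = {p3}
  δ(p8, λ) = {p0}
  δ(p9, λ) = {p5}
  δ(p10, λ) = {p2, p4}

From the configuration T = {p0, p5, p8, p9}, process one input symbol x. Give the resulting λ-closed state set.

{p2, p3, p4, p5, p9, p10}

p5 on x → {p10}.
No x-transition from p0, p8, p9.
Union after reading x: {p10}.
Now take the λ-closure:
From p10 via λ: add p2, p4.
From p2 via λ: add p9.
From p4 via λ: add p3.
From p9 via λ: add p5.
No new states can be added; the closed set is {p2, p3, p4, p5, p9, p10}.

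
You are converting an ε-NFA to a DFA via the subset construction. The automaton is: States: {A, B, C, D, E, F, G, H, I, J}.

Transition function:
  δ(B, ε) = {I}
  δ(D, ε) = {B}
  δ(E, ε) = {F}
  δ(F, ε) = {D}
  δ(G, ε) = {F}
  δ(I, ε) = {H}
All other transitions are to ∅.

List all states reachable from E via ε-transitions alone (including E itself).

{B, D, E, F, H, I}

Start with {E}.
From E via ε: add F.
From F via ε: add D.
From D via ε: add B.
From B via ε: add I.
From I via ε: add H.
No new states can be added; the closed set is {B, D, E, F, H, I}.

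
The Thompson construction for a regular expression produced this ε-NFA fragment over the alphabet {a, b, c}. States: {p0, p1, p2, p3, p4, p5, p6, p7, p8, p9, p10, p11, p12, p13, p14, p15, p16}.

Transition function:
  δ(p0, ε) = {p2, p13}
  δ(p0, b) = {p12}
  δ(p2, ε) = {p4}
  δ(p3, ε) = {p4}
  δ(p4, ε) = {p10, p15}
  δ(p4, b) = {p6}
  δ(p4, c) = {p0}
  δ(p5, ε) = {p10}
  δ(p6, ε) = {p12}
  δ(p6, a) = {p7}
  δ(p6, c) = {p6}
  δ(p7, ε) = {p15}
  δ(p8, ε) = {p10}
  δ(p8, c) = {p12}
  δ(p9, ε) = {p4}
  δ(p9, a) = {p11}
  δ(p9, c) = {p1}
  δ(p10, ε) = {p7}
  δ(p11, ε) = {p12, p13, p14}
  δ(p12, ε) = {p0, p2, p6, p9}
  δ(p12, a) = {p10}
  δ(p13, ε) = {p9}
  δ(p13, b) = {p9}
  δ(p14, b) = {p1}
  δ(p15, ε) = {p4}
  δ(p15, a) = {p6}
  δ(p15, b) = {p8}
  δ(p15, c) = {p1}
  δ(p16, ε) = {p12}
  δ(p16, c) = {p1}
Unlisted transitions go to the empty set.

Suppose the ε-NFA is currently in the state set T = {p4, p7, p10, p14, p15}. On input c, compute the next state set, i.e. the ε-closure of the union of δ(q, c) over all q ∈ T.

{p0, p1, p2, p4, p7, p9, p10, p13, p15}

p4 on c → {p0}.
p15 on c → {p1}.
No c-transition from p7, p10, p14.
Union after reading c: {p0, p1}.
Now take the ε-closure:
From p0 via ε: add p2, p13.
From p2 via ε: add p4.
From p13 via ε: add p9.
From p4 via ε: add p10, p15.
From p10 via ε: add p7.
No new states can be added; the closed set is {p0, p1, p2, p4, p7, p9, p10, p13, p15}.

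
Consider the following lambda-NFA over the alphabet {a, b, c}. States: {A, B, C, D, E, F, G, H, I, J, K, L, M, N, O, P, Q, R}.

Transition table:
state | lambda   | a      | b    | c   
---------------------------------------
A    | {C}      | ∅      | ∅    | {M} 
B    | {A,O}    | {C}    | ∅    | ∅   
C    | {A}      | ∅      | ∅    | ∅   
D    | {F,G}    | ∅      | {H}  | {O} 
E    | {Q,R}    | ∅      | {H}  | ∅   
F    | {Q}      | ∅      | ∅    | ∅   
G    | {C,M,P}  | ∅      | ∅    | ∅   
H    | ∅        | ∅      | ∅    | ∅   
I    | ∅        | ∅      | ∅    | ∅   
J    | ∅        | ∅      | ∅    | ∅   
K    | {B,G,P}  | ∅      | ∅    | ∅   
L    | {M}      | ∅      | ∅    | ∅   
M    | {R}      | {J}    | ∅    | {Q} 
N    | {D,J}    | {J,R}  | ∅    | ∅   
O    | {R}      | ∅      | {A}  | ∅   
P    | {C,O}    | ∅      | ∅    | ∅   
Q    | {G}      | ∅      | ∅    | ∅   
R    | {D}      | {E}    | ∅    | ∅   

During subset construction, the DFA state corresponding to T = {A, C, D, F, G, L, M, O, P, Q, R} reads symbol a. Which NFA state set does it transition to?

{A, C, D, E, F, G, J, M, O, P, Q, R}

M on a → {J}.
R on a → {E}.
No a-transition from A, C, D, F, G, L, O, P, Q.
Union after reading a: {E, J}.
Now take the lambda-closure:
From E via lambda: add Q, R.
From Q via lambda: add G.
From R via lambda: add D.
From D via lambda: add F.
From G via lambda: add C, M, P.
From C via lambda: add A.
From P via lambda: add O.
No new states can be added; the closed set is {A, C, D, E, F, G, J, M, O, P, Q, R}.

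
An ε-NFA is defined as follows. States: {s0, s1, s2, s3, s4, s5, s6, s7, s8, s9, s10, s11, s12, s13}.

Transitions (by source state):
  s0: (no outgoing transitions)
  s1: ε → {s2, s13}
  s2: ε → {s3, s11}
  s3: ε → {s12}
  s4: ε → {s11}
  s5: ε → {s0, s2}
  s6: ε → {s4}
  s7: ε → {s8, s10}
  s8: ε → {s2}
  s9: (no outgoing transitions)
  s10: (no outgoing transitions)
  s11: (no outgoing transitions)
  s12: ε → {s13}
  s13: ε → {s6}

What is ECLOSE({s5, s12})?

{s0, s2, s3, s4, s5, s6, s11, s12, s13}

Start with {s5, s12}.
From s5 via ε: add s0, s2.
From s12 via ε: add s13.
From s2 via ε: add s3, s11.
From s13 via ε: add s6.
From s6 via ε: add s4.
No new states can be added; the closed set is {s0, s2, s3, s4, s5, s6, s11, s12, s13}.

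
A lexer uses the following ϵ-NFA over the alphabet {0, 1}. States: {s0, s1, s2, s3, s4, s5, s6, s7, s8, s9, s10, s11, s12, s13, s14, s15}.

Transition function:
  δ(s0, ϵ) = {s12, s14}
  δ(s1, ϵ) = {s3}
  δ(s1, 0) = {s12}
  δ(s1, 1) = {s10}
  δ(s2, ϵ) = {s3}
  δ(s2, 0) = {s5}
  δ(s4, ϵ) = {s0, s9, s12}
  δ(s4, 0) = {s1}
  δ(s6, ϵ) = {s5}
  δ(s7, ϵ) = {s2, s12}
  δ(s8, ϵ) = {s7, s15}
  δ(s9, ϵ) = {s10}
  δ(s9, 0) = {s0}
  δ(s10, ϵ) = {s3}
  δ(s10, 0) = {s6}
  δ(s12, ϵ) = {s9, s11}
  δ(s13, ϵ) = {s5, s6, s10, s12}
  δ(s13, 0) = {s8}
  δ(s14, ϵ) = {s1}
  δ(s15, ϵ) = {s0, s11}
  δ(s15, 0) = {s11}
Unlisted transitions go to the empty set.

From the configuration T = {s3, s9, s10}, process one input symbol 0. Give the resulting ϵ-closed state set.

{s0, s1, s3, s5, s6, s9, s10, s11, s12, s14}

s9 on 0 → {s0}.
s10 on 0 → {s6}.
No 0-transition from s3.
Union after reading 0: {s0, s6}.
Now take the ϵ-closure:
From s0 via ϵ: add s12, s14.
From s6 via ϵ: add s5.
From s12 via ϵ: add s9, s11.
From s14 via ϵ: add s1.
From s1 via ϵ: add s3.
From s9 via ϵ: add s10.
No new states can be added; the closed set is {s0, s1, s3, s5, s6, s9, s10, s11, s12, s14}.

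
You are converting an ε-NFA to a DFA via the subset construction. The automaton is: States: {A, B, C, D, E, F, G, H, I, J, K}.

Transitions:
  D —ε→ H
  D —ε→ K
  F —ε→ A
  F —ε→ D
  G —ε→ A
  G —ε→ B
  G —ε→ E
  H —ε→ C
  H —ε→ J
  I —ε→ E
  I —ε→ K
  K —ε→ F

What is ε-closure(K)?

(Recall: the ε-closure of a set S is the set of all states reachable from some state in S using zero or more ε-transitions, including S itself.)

Start with {K}.
From K via ε: add F.
From F via ε: add A, D.
From D via ε: add H.
From H via ε: add C, J.
No new states can be added; the closed set is {A, C, D, F, H, J, K}.

{A, C, D, F, H, J, K}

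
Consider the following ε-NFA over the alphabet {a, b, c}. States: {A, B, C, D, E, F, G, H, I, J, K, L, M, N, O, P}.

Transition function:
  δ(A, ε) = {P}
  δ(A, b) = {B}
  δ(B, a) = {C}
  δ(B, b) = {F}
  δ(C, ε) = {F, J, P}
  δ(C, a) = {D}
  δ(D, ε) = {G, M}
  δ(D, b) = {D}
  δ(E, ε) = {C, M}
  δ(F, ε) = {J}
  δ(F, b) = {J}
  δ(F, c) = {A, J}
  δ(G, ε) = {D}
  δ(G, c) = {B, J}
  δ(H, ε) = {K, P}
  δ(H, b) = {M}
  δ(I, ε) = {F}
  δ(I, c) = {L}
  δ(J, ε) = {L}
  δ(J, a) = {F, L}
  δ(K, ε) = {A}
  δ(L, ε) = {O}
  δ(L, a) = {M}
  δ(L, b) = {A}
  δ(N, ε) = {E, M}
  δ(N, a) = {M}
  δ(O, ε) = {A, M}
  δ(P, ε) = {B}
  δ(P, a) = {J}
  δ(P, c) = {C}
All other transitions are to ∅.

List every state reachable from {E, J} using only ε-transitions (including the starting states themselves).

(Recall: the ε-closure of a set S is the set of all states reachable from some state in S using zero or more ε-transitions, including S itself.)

Start with {E, J}.
From E via ε: add C, M.
From J via ε: add L.
From C via ε: add F, P.
From L via ε: add O.
From O via ε: add A.
From P via ε: add B.
No new states can be added; the closed set is {A, B, C, E, F, J, L, M, O, P}.

{A, B, C, E, F, J, L, M, O, P}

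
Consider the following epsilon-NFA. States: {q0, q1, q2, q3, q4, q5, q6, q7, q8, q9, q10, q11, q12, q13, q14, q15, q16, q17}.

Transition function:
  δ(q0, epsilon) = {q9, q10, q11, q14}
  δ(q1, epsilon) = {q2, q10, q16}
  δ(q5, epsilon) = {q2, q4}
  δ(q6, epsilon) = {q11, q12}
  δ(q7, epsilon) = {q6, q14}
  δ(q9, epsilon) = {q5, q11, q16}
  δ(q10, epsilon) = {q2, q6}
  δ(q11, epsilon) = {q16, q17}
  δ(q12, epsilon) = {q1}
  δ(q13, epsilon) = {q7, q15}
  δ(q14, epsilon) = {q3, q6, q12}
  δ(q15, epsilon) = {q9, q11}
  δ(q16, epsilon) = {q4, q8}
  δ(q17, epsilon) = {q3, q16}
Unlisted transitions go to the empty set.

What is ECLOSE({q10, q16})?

Start with {q10, q16}.
From q10 via epsilon: add q2, q6.
From q16 via epsilon: add q4, q8.
From q6 via epsilon: add q11, q12.
From q11 via epsilon: add q17.
From q12 via epsilon: add q1.
From q17 via epsilon: add q3.
No new states can be added; the closed set is {q1, q2, q3, q4, q6, q8, q10, q11, q12, q16, q17}.

{q1, q2, q3, q4, q6, q8, q10, q11, q12, q16, q17}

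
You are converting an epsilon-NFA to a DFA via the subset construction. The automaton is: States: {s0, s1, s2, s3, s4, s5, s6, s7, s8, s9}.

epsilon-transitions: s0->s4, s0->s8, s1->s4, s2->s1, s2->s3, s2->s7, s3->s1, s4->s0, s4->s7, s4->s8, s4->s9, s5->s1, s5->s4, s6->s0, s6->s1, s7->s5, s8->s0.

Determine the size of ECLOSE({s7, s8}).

7

Start with {s7, s8}.
From s7 via epsilon: add s5.
From s8 via epsilon: add s0.
From s0 via epsilon: add s4.
From s5 via epsilon: add s1.
From s4 via epsilon: add s9.
epsilon-closure = {s0, s1, s4, s5, s7, s8, s9}, which has 7 states.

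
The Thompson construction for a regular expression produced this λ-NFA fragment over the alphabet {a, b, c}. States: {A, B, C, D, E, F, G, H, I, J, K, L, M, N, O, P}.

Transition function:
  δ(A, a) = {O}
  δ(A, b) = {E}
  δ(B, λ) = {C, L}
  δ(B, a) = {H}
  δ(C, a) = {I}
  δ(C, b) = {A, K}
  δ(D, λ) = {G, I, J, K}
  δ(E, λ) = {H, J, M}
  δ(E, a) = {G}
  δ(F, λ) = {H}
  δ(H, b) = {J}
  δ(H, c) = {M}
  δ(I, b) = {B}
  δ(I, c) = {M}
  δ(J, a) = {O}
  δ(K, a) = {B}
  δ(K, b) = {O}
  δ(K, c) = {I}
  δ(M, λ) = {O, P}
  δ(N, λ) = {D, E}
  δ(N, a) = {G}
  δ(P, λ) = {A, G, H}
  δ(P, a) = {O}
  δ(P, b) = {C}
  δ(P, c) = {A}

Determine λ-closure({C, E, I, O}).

Start with {C, E, I, O}.
From E via λ: add H, J, M.
From M via λ: add P.
From P via λ: add A, G.
No new states can be added; the closed set is {A, C, E, G, H, I, J, M, O, P}.

{A, C, E, G, H, I, J, M, O, P}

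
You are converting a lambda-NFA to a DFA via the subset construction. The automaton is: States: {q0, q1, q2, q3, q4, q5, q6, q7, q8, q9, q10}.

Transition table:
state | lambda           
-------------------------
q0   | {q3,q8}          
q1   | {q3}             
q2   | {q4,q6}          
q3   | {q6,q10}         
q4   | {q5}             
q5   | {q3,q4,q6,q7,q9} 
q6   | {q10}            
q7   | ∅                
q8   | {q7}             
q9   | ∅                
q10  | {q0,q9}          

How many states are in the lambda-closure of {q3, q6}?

7

Start with {q3, q6}.
From q3 via lambda: add q10.
From q10 via lambda: add q0, q9.
From q0 via lambda: add q8.
From q8 via lambda: add q7.
lambda-closure = {q0, q3, q6, q7, q8, q9, q10}, which has 7 states.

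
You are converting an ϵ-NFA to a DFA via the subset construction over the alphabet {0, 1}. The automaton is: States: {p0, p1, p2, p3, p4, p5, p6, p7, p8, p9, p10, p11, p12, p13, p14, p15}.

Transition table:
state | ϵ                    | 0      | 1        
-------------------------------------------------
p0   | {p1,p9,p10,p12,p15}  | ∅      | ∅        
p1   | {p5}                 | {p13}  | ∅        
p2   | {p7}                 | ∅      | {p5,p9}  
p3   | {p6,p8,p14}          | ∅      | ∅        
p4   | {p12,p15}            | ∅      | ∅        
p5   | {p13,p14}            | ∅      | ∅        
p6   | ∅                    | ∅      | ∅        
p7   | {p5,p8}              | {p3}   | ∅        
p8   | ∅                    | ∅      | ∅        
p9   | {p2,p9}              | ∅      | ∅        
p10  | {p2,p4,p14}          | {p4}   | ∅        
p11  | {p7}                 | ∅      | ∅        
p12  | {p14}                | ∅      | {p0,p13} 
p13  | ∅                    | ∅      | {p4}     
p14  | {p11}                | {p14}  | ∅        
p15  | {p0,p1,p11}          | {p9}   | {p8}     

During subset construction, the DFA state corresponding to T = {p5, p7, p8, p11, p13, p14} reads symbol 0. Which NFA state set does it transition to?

p7 on 0 → {p3}.
p14 on 0 → {p14}.
No 0-transition from p5, p8, p11, p13.
Union after reading 0: {p3, p14}.
Now take the ϵ-closure:
From p3 via ϵ: add p6, p8.
From p14 via ϵ: add p11.
From p11 via ϵ: add p7.
From p7 via ϵ: add p5.
From p5 via ϵ: add p13.
No new states can be added; the closed set is {p3, p5, p6, p7, p8, p11, p13, p14}.

{p3, p5, p6, p7, p8, p11, p13, p14}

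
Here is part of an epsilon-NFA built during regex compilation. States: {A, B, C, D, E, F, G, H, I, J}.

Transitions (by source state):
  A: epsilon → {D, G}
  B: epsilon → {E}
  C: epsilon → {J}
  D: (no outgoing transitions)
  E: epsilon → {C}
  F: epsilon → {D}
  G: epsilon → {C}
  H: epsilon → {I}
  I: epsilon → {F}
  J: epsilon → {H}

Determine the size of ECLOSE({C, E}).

Start with {C, E}.
From C via epsilon: add J.
From J via epsilon: add H.
From H via epsilon: add I.
From I via epsilon: add F.
From F via epsilon: add D.
epsilon-closure = {C, D, E, F, H, I, J}, which has 7 states.

7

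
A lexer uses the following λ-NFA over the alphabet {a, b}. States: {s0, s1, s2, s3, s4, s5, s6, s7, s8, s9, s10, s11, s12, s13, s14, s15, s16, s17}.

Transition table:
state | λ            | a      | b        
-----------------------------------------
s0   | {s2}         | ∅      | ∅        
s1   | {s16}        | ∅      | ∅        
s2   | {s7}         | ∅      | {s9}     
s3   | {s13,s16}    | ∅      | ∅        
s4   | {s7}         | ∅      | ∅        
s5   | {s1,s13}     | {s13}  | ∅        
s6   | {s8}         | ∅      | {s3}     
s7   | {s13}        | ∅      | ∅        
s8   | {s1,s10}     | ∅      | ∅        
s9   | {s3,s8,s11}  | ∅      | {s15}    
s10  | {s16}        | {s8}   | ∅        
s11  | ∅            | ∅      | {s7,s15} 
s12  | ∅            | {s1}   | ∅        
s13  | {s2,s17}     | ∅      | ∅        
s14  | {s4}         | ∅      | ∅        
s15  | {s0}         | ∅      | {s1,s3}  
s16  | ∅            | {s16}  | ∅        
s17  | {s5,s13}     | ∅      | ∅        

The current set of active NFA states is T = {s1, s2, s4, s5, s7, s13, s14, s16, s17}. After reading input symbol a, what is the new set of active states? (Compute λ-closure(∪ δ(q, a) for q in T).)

s5 on a → {s13}.
s16 on a → {s16}.
No a-transition from s1, s2, s4, s7, s13, s14, s17.
Union after reading a: {s13, s16}.
Now take the λ-closure:
From s13 via λ: add s2, s17.
From s2 via λ: add s7.
From s17 via λ: add s5.
From s5 via λ: add s1.
No new states can be added; the closed set is {s1, s2, s5, s7, s13, s16, s17}.

{s1, s2, s5, s7, s13, s16, s17}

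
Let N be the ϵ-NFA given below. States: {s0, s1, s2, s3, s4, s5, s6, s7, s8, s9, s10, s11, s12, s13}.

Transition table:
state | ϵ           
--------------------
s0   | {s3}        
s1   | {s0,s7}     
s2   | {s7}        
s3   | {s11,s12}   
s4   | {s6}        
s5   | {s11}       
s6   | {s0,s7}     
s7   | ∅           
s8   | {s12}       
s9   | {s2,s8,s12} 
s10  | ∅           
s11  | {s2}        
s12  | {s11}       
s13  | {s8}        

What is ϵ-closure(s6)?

{s0, s2, s3, s6, s7, s11, s12}

Start with {s6}.
From s6 via ϵ: add s0, s7.
From s0 via ϵ: add s3.
From s3 via ϵ: add s11, s12.
From s11 via ϵ: add s2.
No new states can be added; the closed set is {s0, s2, s3, s6, s7, s11, s12}.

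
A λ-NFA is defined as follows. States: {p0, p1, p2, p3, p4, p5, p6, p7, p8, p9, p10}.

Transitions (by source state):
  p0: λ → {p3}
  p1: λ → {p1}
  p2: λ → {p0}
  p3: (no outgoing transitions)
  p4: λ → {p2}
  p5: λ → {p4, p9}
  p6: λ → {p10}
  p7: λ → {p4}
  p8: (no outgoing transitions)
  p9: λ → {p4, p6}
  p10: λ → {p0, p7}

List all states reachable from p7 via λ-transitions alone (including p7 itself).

{p0, p2, p3, p4, p7}

Start with {p7}.
From p7 via λ: add p4.
From p4 via λ: add p2.
From p2 via λ: add p0.
From p0 via λ: add p3.
No new states can be added; the closed set is {p0, p2, p3, p4, p7}.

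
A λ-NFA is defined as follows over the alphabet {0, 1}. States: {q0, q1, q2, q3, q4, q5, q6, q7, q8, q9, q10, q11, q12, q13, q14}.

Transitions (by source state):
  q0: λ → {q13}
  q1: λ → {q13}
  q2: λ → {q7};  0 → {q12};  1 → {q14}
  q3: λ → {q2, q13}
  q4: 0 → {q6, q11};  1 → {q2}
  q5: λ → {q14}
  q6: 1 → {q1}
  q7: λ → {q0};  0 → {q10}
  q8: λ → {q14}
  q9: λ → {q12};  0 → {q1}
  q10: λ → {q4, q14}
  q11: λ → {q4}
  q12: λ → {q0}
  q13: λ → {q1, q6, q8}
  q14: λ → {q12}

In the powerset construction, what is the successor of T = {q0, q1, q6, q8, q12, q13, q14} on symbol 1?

{q0, q1, q6, q8, q12, q13, q14}

q6 on 1 → {q1}.
No 1-transition from q0, q1, q8, q12, q13, q14.
Union after reading 1: {q1}.
Now take the λ-closure:
From q1 via λ: add q13.
From q13 via λ: add q6, q8.
From q8 via λ: add q14.
From q14 via λ: add q12.
From q12 via λ: add q0.
No new states can be added; the closed set is {q0, q1, q6, q8, q12, q13, q14}.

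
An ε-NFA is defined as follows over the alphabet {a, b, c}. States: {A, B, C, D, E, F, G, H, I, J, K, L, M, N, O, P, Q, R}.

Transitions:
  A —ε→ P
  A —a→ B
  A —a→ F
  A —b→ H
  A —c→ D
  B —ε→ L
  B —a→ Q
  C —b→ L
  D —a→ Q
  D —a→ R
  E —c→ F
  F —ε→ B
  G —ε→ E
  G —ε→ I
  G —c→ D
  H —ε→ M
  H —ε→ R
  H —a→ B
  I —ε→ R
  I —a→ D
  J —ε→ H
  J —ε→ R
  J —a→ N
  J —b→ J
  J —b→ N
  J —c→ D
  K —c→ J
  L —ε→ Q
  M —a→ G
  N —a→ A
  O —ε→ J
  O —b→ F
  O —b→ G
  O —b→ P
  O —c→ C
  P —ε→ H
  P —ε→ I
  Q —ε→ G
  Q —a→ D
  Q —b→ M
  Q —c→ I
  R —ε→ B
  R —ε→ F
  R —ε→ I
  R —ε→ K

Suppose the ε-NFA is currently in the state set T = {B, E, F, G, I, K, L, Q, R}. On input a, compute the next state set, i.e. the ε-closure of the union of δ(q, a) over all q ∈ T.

B on a → {Q}.
I on a → {D}.
Q on a → {D}.
No a-transition from E, F, G, K, L, R.
Union after reading a: {D, Q}.
Now take the ε-closure:
From Q via ε: add G.
From G via ε: add E, I.
From I via ε: add R.
From R via ε: add B, F, K.
From B via ε: add L.
No new states can be added; the closed set is {B, D, E, F, G, I, K, L, Q, R}.

{B, D, E, F, G, I, K, L, Q, R}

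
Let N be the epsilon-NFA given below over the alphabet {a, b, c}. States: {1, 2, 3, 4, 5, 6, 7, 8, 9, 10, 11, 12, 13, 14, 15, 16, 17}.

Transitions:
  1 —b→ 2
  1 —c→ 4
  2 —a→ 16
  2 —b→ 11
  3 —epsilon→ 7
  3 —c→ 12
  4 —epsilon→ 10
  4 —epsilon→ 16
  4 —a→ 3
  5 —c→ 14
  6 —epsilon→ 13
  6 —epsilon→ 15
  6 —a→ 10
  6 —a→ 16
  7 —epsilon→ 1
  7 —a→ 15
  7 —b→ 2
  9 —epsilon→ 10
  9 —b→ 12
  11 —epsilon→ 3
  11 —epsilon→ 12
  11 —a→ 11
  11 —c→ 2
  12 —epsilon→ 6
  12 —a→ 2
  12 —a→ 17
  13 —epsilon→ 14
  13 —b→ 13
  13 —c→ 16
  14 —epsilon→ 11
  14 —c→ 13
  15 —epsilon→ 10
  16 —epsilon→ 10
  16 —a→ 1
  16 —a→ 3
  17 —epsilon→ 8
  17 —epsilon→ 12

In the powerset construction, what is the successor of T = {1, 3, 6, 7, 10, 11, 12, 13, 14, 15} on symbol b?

1 on b → {2}.
7 on b → {2}.
13 on b → {13}.
No b-transition from 3, 6, 10, 11, 12, 14, 15.
Union after reading b: {2, 13}.
Now take the epsilon-closure:
From 13 via epsilon: add 14.
From 14 via epsilon: add 11.
From 11 via epsilon: add 3, 12.
From 3 via epsilon: add 7.
From 12 via epsilon: add 6.
From 6 via epsilon: add 15.
From 7 via epsilon: add 1.
From 15 via epsilon: add 10.
No new states can be added; the closed set is {1, 2, 3, 6, 7, 10, 11, 12, 13, 14, 15}.

{1, 2, 3, 6, 7, 10, 11, 12, 13, 14, 15}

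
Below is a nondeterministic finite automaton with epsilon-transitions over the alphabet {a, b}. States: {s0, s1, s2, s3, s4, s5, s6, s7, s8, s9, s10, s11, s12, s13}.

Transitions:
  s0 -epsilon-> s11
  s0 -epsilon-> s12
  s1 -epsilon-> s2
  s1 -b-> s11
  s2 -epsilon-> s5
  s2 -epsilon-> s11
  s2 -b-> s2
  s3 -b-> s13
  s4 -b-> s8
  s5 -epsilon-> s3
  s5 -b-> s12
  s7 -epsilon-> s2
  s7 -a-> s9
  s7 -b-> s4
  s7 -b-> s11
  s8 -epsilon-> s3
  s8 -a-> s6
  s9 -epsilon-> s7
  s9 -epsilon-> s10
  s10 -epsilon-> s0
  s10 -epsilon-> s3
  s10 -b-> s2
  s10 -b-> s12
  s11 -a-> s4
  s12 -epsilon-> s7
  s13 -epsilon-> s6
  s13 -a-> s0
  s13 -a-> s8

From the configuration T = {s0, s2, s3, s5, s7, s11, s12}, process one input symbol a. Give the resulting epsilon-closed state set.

s7 on a → {s9}.
s11 on a → {s4}.
No a-transition from s0, s2, s3, s5, s12.
Union after reading a: {s4, s9}.
Now take the epsilon-closure:
From s9 via epsilon: add s7, s10.
From s7 via epsilon: add s2.
From s10 via epsilon: add s0, s3.
From s0 via epsilon: add s11, s12.
From s2 via epsilon: add s5.
No new states can be added; the closed set is {s0, s2, s3, s4, s5, s7, s9, s10, s11, s12}.

{s0, s2, s3, s4, s5, s7, s9, s10, s11, s12}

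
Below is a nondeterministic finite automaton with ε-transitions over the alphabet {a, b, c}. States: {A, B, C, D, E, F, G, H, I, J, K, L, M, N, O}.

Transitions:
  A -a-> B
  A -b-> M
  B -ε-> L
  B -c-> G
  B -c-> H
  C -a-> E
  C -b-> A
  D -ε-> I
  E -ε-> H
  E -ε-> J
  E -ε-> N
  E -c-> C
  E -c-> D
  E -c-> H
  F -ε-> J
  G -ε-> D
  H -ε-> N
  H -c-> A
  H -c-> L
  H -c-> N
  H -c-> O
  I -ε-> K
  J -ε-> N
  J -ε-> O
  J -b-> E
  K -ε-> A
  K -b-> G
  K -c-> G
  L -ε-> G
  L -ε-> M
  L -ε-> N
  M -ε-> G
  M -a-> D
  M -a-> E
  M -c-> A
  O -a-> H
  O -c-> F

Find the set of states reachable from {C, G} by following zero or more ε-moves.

{A, C, D, G, I, K}

Start with {C, G}.
From G via ε: add D.
From D via ε: add I.
From I via ε: add K.
From K via ε: add A.
No new states can be added; the closed set is {A, C, D, G, I, K}.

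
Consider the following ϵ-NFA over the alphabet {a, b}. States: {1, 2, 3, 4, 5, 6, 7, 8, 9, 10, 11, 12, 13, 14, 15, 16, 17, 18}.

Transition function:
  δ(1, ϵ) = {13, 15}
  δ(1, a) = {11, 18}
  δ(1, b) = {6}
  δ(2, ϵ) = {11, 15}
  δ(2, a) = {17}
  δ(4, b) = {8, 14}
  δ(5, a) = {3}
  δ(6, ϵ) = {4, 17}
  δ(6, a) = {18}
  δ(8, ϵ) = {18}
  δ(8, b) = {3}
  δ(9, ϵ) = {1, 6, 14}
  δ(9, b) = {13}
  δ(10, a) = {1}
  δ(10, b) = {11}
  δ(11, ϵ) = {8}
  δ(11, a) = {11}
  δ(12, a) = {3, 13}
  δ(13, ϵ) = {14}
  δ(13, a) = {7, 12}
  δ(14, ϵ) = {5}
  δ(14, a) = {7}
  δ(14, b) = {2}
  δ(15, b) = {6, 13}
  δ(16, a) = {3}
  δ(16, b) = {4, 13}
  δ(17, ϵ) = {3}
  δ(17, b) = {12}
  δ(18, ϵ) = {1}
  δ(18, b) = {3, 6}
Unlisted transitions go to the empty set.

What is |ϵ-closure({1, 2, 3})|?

Start with {1, 2, 3}.
From 1 via ϵ: add 13, 15.
From 2 via ϵ: add 11.
From 11 via ϵ: add 8.
From 13 via ϵ: add 14.
From 8 via ϵ: add 18.
From 14 via ϵ: add 5.
ϵ-closure = {1, 2, 3, 5, 8, 11, 13, 14, 15, 18}, which has 10 states.

10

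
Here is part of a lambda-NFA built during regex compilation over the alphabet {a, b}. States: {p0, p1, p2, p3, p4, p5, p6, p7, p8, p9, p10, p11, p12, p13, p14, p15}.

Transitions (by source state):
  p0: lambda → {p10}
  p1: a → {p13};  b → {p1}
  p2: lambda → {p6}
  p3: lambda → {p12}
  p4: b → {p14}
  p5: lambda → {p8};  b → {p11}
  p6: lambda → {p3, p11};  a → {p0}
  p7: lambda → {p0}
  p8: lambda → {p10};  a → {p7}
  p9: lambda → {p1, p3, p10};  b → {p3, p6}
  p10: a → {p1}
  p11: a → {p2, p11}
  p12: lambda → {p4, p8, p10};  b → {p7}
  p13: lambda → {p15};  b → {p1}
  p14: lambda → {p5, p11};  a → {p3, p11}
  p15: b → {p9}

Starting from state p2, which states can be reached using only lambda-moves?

{p2, p3, p4, p6, p8, p10, p11, p12}

Start with {p2}.
From p2 via lambda: add p6.
From p6 via lambda: add p3, p11.
From p3 via lambda: add p12.
From p12 via lambda: add p4, p8, p10.
No new states can be added; the closed set is {p2, p3, p4, p6, p8, p10, p11, p12}.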